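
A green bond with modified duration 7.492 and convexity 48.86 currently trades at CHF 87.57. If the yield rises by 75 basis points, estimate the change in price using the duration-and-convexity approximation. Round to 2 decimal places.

-CHF 4.80

Duration effect: -D_mod·Δy = -7.492 × (+0.0075) = -0.056190
Convexity effect: ½·C·(Δy)² = 0.5 × 48.86 × (0.0075)² = +0.0013741875
ΔP/P ≈ -0.056190 + 0.0013741875 = -0.0548158125
ΔP ≈ 87.57 × (-0.0548158125) = -4.800220700625.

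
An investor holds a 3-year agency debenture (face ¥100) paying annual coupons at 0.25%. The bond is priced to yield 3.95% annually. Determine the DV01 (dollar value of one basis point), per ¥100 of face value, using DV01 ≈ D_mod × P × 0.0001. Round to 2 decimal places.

¥0.03

Periodic yield y = 0.0395.
  t   CF        PV=CF/(1+0.0395)^t    t·PV
  1         0.25         0.2405         0.2405
  2         0.25         0.2314         0.4627
  3       100.25        89.2505       267.7516
  Σ                     89.7224       268.4549
P = 89.7224; D_Mac = 2.99206 yrs; D_mod = 2.87836 yrs.
DV01 ≈ 2.87836 × 89.7224 × 0.0001 = 0.025825.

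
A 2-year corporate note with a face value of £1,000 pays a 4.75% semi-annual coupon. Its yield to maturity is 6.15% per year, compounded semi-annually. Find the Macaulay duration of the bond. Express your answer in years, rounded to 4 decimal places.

1.9304 years

Periodic yield y = 0.03075. Discount each cash flow and weight by its period:
  t   CF        PV=CF/(1+0.03075)^t    t·PV
  1        23.75        23.0415        23.0415
  2        23.75        22.3541        44.7082
  3        23.75        21.6872        65.0616
  4     1,023.75       906.9441     3,627.7766
  Σ                    974.0269     3,760.5878
Price P = Σ PV = 974.0269.
Macaulay duration = Σ(t·PV) / P = 3,760.5878 / 974.0269 = 3.86087 half-year periods.
In years: 3.86087 / 2 = 1.93043 years.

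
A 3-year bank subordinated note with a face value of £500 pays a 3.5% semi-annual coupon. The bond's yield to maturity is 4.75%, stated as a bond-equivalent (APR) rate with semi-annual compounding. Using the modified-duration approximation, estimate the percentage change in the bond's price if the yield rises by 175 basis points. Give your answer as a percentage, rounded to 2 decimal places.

-4.91%

Periodic yield y = 0.02375. Modified duration first:
  t   CF        PV=CF/(1+0.02375)^t    t·PV
  1         8.75         8.5470         8.5470
  2         8.75         8.3487        16.6975
  3         8.75         8.1550        24.4651
  4         8.75         7.9659        31.8634
  5         8.75         7.7811        38.9053
  6       508.75       441.9172     2,651.5034
  Σ                    482.7149     2,771.9817
P = 482.7149; D_Mac = 5.74248 half-year periods = 2.87124 yrs; D_mod = 2.87124/(1+0.02375) = 2.80463 yrs.
ΔP/P ≈ -D_mod · Δy = -2.80463 × (+0.0175) = -0.049081 = -4.9081%.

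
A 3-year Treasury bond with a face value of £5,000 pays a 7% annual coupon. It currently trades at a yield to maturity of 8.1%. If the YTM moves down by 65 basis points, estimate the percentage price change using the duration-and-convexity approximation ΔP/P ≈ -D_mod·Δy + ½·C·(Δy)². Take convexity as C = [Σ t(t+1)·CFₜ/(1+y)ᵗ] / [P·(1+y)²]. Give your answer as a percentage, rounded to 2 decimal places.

With y = 0.081:
  t   CF        PV=CF/(1+0.081)^t    t·PV        t(t+1)·PV
  1       350.00       323.7743       323.7743         647.5486
  2       350.00       299.5137       599.0274       1,797.0821
  3     5,350.00     4,235.2271    12,705.6812      50,822.7249
  Σ                  4,858.5150    13,628.4829      53,267.3555
P = 4,858.5150; D_Mac = 2.80507 yrs; D_mod = 2.59489 yrs; C = 9.38223.
Duration effect: -2.59489 × (-0.0065) = +0.016867
Convexity effect: 0.5 × 9.38223 × (-0.0065)² = +0.0001982
ΔP/P ≈ +0.016867 + 0.0001982 = +0.017065 = +1.7065%.

+1.71%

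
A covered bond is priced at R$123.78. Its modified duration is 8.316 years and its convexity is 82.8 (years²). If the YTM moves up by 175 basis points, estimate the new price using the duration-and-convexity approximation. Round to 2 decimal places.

Duration effect: -D_mod·Δy = -8.316 × (+0.0175) = -0.145530
Convexity effect: ½·C·(Δy)² = 0.5 × 82.8 × (0.0175)² = +0.01267875
ΔP/P ≈ -0.145530 + 0.01267875 = -0.13285125
New price ≈ 123.78 × (1 - 0.13285125) = 107.335672275.

R$107.34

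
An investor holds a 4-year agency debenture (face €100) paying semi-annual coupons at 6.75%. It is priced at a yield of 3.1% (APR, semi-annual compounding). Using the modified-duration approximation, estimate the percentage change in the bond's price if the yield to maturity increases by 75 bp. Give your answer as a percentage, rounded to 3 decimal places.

-2.661%

Periodic yield y = 0.0155. Modified duration first:
  t   CF        PV=CF/(1+0.0155)^t    t·PV
  1        3.375         3.3235         3.3235
  2        3.375         3.2728         6.5455
  3        3.375         3.2228         9.6684
  4        3.375         3.1736        12.6945
  5        3.375         3.1252        15.6259
  6        3.375         3.0775        18.4648
  7        3.375         3.0305        21.2135
  8      103.375        91.4063       731.2504
  Σ                    113.6321       818.7864
P = 113.6321; D_Mac = 7.20559 half-year periods = 3.60280 yrs; D_mod = 3.60280/(1+0.0155) = 3.54780 yrs.
ΔP/P ≈ -D_mod · Δy = -3.54780 × (+0.0075) = -0.026609 = -2.6609%.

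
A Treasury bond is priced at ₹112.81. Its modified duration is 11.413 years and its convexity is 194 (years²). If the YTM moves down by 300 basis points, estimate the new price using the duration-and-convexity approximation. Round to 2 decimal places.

₹161.28

Duration effect: -D_mod·Δy = -11.413 × (-0.03) = +0.342390
Convexity effect: ½·C·(Δy)² = 0.5 × 194 × (-0.03)² = +0.0873000
ΔP/P ≈ +0.342390 + 0.0873000 = +0.429690
New price ≈ 112.81 × (1 + 0.429690) = 161.2833289.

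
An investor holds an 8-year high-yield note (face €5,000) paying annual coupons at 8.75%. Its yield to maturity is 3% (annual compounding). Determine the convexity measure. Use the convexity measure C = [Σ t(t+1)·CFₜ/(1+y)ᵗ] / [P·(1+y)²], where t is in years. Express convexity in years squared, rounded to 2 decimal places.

49.91

With y = 0.03:
  t   CF        PV=CF/(1+0.03)^t    t·PV        t(t+1)·PV
  1       437.50       424.7573       424.7573         849.5146
  2       437.50       412.3857       824.7714       2,474.3143
  3       437.50       400.3745     1,201.1234       4,804.4937
  4       437.50       388.7131     1,554.8523       7,774.2617
  5       437.50       377.3913     1,886.9567      11,321.7403
  6       437.50       366.3994     2,198.3962      15,388.7732
  7       437.50       355.7275     2,490.0928      19,920.7420
  8     5,437.50     4,292.4127    34,339.3017     309,053.7152
  Σ                  7,018.1615    44,920.2518     371,587.5550
P = 7,018.1615.
Convexity = Σ t(t+1)·PV / [P·(1+y)²] = 371,587.5550 / (7,018.1615 × 1.060900) = 49.90722.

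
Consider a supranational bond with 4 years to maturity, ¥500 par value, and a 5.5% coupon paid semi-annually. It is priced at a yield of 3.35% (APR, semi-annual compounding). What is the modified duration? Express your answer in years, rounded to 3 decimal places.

Periodic yield y = 0.01675. First find Macaulay duration:
  t   CF        PV=CF/(1+0.01675)^t    t·PV
  1        13.75        13.5235        13.5235
  2        13.75        13.3007        26.6014
  3        13.75        13.0816        39.2447
  4        13.75        12.8661        51.4643
  5        13.75        12.6541        63.2706
  6        13.75        12.4457        74.6739
  7        13.75        12.2406        85.6843
  8       513.75       449.8196     3,598.5569
  Σ                    539.9318     3,953.0196
P = 539.9318; Macaulay duration = 3,953.0196 / 539.9318 = 7.32133 half-year periods = 3.66067 years.
Modified duration = D_Mac / (1 + y) = 3.66067 / 1.01675 = 3.60036 years.

3.600 years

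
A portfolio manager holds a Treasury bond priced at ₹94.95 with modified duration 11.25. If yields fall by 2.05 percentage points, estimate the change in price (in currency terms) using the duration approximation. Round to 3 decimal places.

Duration approximation: ΔP/P ≈ -D_mod · Δy = -11.25 × (-0.0205) = +0.230625.
ΔP ≈ 94.95 × (+0.230625) = +21.89784375.

+₹21.898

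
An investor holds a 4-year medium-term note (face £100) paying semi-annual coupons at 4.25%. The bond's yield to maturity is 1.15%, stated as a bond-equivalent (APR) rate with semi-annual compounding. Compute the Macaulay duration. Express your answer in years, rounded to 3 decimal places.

3.739 years

Periodic yield y = 0.00575. Discount each cash flow and weight by its period:
  t   CF        PV=CF/(1+0.00575)^t    t·PV
  1        2.125         2.1129         2.1129
  2        2.125         2.1008         4.2015
  3        2.125         2.0888         6.2663
  4        2.125         2.0768         8.3073
  5        2.125         2.0649        10.3247
  6        2.125         2.0531        12.3188
  7        2.125         2.0414        14.2898
  8      102.125        97.5465       780.3721
  Σ                    112.0852       838.1934
Price P = Σ PV = 112.0852.
Macaulay duration = Σ(t·PV) / P = 838.1934 / 112.0852 = 7.47818 half-year periods.
In years: 7.47818 / 2 = 3.73909 years.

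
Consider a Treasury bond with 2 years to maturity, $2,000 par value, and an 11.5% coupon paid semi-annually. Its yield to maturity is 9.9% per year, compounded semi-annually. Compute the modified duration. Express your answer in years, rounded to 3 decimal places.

Periodic yield y = 0.0495. First find Macaulay duration:
  t   CF        PV=CF/(1+0.0495)^t    t·PV
  1       115.00       109.5760       109.5760
  2       115.00       104.4078       208.8156
  3       115.00        99.4834       298.4501
  4     2,115.00     1,743.3340     6,973.3360
  Σ                  2,056.8012     7,590.1777
P = 2,056.8012; Macaulay duration = 7,590.1777 / 2,056.8012 = 3.69028 half-year periods = 1.84514 years.
Modified duration = D_Mac / (1 + y) = 1.84514 / 1.0495 = 1.75811 years.

1.758 years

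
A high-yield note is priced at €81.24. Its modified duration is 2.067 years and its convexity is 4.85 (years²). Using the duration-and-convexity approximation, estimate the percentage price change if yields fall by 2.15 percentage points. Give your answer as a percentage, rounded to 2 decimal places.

Duration effect: -D_mod·Δy = -2.067 × (-0.0215) = +0.0444405
Convexity effect: ½·C·(Δy)² = 0.5 × 4.85 × (-0.0215)² = +0.00112095625
ΔP/P ≈ +0.0444405 + 0.00112095625 = +0.04556145625
= +4.556145625%.

+4.56%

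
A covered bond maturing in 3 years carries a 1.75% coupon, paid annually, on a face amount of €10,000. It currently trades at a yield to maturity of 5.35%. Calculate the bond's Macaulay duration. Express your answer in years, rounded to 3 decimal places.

2.946 years

Periodic yield y = 0.0535. Discount each cash flow and weight by its year:
  t   CF        PV=CF/(1+0.0535)^t    t·PV
  1       175.00       166.1130       166.1130
  2       175.00       157.6772       315.3545
  3    10,175.00     8,702.2348    26,106.7045
  Σ                  9,026.0250    26,588.1719
Price P = Σ PV = 9,026.0250.
Macaulay duration = Σ(t·PV) / P = 26,588.1719 / 9,026.0250 = 2.94572 years.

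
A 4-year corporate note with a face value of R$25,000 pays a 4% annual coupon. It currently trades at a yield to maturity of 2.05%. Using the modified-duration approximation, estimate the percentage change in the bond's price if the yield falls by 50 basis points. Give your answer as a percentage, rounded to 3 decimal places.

Periodic yield y = 0.0205. Modified duration first:
  t   CF        PV=CF/(1+0.0205)^t    t·PV
  1     1,000.00       979.9118       979.9118
  2     1,000.00       960.2272     1,920.4543
  3     1,000.00       940.9379     2,822.8138
  4    26,000.00    23,972.9407    95,891.7629
  Σ                 26,854.0176   101,614.9428
P = 26,854.0176; D_Mac = 3.78398 yrs; D_mod = 3.78398/(1+0.0205) = 3.70796 yrs.
ΔP/P ≈ -D_mod · Δy = -3.70796 × (-0.005) = +0.018540 = +1.8540%.

+1.854%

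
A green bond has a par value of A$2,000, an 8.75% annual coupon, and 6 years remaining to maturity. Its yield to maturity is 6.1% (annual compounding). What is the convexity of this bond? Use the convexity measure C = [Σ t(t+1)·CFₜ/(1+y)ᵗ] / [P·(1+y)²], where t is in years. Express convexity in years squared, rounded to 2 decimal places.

With y = 0.061:
  t   CF        PV=CF/(1+0.061)^t    t·PV        t(t+1)·PV
  1       175.00       164.9387       164.9387         329.8775
  2       175.00       155.4559       310.9119         932.7356
  3       175.00       146.5183       439.5549       1,758.2197
  4       175.00       138.0945       552.3782       2,761.8908
  5       175.00       130.1551       650.7754       3,904.6525
  6     2,175.00     1,524.6388     9,147.8326      64,034.8281
  Σ                  2,259.8014    11,266.3917      73,722.2042
P = 2,259.8014.
Convexity = Σ t(t+1)·PV / [P·(1+y)²] = 73,722.2042 / (2,259.8014 × 1.125721) = 28.97993.

28.98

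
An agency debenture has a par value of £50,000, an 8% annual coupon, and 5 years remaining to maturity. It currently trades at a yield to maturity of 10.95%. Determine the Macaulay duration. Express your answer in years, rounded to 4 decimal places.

Periodic yield y = 0.1095. Discount each cash flow and weight by its year:
  t   CF        PV=CF/(1+0.1095)^t    t·PV
  1     4,000.00     3,605.2276     3,605.2276
  2     4,000.00     3,249.4165     6,498.8330
  3     4,000.00     2,928.7215     8,786.1644
  4     4,000.00     2,639.6769    10,558.7074
  5    54,000.00    32,118.6459   160,593.2293
  Σ                 44,541.6883   190,042.1617
Price P = Σ PV = 44,541.6883.
Macaulay duration = Σ(t·PV) / P = 190,042.1617 / 44,541.6883 = 4.26661 years.

4.2666 years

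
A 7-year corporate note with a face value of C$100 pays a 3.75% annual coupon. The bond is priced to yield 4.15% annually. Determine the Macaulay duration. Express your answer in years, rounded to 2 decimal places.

6.27 years

Periodic yield y = 0.0415. Discount each cash flow and weight by its year:
  t   CF        PV=CF/(1+0.0415)^t    t·PV
  1         3.75         3.6006         3.6006
  2         3.75         3.4571         6.9142
  3         3.75         3.3194         9.9581
  4         3.75         3.1871        12.7484
  5         3.75         3.0601        15.3005
  6         3.75         2.9382        17.6290
  7       103.75        78.0500       546.3503
  Σ                     97.6124       612.5010
Price P = Σ PV = 97.6124.
Macaulay duration = Σ(t·PV) / P = 612.5010 / 97.6124 = 6.27483 years.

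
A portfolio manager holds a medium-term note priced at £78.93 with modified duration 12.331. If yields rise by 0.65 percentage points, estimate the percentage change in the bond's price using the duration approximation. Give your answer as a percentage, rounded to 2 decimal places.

Duration approximation: ΔP/P ≈ -D_mod · Δy = -12.331 × (+0.0065) = -0.0801515.
As a percentage: -8.01515%.

-8.02%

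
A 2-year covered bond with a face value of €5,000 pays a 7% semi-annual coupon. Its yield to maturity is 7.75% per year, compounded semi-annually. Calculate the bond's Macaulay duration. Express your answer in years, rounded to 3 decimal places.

1.900 years

Periodic yield y = 0.03875. Discount each cash flow and weight by its period:
  t   CF        PV=CF/(1+0.03875)^t    t·PV
  1       175.00       168.4717       168.4717
  2       175.00       162.1870       324.3740
  3       175.00       156.1367       468.4100
  4     5,175.00     4,444.9431    17,779.7724
  Σ                  4,931.7385    18,741.0282
Price P = Σ PV = 4,931.7385.
Macaulay duration = Σ(t·PV) / P = 18,741.0282 / 4,931.7385 = 3.80009 half-year periods.
In years: 3.80009 / 2 = 1.90004 years.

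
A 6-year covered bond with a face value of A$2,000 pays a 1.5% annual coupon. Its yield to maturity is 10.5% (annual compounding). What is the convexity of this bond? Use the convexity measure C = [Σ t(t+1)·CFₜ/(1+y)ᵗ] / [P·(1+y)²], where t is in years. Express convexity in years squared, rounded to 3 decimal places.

With y = 0.105:
  t   CF        PV=CF/(1+0.105)^t    t·PV        t(t+1)·PV
  1        30.00        27.1493        27.1493          54.2986
  2        30.00        24.5695        49.1390         147.4171
  3        30.00        22.2349        66.7046         266.8183
  4        30.00        20.1220        80.4882         402.4409
  5        30.00        18.2100        91.0500         546.2999
  6     2,030.00     1,115.1220     6,690.7318      46,835.1225
  Σ                  1,227.4077     7,005.2629      48,252.3974
P = 1,227.4077.
Convexity = Σ t(t+1)·PV / [P·(1+y)²] = 48,252.3974 / (1,227.4077 × 1.221025) = 32.19626.

32.196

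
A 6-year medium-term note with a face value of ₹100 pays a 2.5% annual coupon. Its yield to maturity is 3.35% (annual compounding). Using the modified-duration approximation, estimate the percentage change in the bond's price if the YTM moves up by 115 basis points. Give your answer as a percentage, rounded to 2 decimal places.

Periodic yield y = 0.0335. Modified duration first:
  t   CF        PV=CF/(1+0.0335)^t    t·PV
  1         2.50         2.4190         2.4190
  2         2.50         2.3406         4.6811
  3         2.50         2.2647         6.7941
  4         2.50         2.1913         8.7651
  5         2.50         2.1203        10.6013
  6       102.50        84.1126       504.6755
  Σ                     95.4483       537.9360
P = 95.4483; D_Mac = 5.63589 yrs; D_mod = 5.63589/(1+0.0335) = 5.45321 yrs.
ΔP/P ≈ -D_mod · Δy = -5.45321 × (+0.0115) = -0.062712 = -6.2712%.

-6.27%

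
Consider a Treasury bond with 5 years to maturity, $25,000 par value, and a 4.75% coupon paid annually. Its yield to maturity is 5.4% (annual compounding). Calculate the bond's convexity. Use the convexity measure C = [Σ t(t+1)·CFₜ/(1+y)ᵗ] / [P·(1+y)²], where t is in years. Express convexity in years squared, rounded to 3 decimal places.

23.854

With y = 0.054:
  t   CF        PV=CF/(1+0.054)^t    t·PV        t(t+1)·PV
  1     1,187.50     1,126.6603     1,126.6603       2,253.3207
  2     1,187.50     1,068.9377     2,137.8754       6,413.6262
  3     1,187.50     1,014.1724     3,042.5172      12,170.0688
  4     1,187.50       962.2129     3,848.8516      19,244.2580
  5    26,187.50    20,132.1884   100,660.9420     603,965.6520
  Σ                 24,304.1717   110,816.8465     644,046.9256
P = 24,304.1717.
Convexity = Σ t(t+1)·PV / [P·(1+y)²] = 644,046.9256 / (24,304.1717 × 1.110916) = 23.85368.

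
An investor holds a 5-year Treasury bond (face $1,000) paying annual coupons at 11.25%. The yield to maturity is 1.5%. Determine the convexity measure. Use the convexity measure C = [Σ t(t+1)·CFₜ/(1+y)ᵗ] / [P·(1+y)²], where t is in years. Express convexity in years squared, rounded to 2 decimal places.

23.35

With y = 0.015:
  t   CF        PV=CF/(1+0.015)^t    t·PV        t(t+1)·PV
  1       112.50       110.8374       110.8374         221.6749
  2       112.50       109.1994       218.3989         655.1967
  3       112.50       107.5857       322.7570       1,291.0279
  4       112.50       105.9957       423.9829       2,119.9145
  5     1,112.50     1,032.6896     5,163.4481      30,980.6884
  Σ                  1,466.3079     6,239.4243      35,268.5024
P = 1,466.3079.
Convexity = Σ t(t+1)·PV / [P·(1+y)²] = 35,268.5024 / (1,466.3079 × 1.030225) = 23.34693.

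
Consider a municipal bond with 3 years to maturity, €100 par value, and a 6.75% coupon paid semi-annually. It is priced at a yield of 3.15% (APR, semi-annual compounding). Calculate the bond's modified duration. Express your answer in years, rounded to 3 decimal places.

Periodic yield y = 0.01575. First find Macaulay duration:
  t   CF        PV=CF/(1+0.01575)^t    t·PV
  1        3.375         3.3227         3.3227
  2        3.375         3.2711         6.5423
  3        3.375         3.2204         9.6613
  4        3.375         3.1705        12.6820
  5        3.375         3.1213        15.6066
  6      103.375        94.1227       564.7364
  Σ                    110.2288       612.5513
P = 110.2288; Macaulay duration = 612.5513 / 110.2288 = 5.55709 half-year periods = 2.77854 years.
Modified duration = D_Mac / (1 + y) = 2.77854 / 1.01575 = 2.73546 years.

2.735 years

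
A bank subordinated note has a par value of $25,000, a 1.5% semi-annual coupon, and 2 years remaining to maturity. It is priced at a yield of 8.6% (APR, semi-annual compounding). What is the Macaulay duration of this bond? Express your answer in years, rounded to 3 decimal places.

Periodic yield y = 0.043. Discount each cash flow and weight by its period:
  t   CF        PV=CF/(1+0.043)^t    t·PV
  1       187.50       179.7699       179.7699
  2       187.50       172.3585       344.7170
  3       187.50       165.2526       495.7579
  4    25,187.50    21,283.7344    85,134.9374
  Σ                 21,801.1153    86,155.1821
Price P = Σ PV = 21,801.1153.
Macaulay duration = Σ(t·PV) / P = 86,155.1821 / 21,801.1153 = 3.95187 half-year periods.
In years: 3.95187 / 2 = 1.97594 years.

1.976 years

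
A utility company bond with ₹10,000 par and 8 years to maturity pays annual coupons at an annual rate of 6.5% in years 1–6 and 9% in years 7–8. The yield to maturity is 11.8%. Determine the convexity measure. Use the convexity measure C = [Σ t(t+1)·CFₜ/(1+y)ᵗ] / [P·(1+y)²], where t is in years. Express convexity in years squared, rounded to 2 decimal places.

With y = 0.118:
  t   CF        PV=CF/(1+0.118)^t    t·PV        t(t+1)·PV
  1       650.00       581.3953       581.3953       1,162.7907
  2       650.00       520.0316     1,040.0632       3,120.1897
  3       650.00       465.1446     1,395.4337       5,581.7347
  4       650.00       416.0506     1,664.2024       8,321.0118
  5       650.00       372.1383     1,860.6914      11,164.1482
  6       650.00       332.8607     1,997.1643      13,980.1498
  7       900.00       412.2398     2,885.6784      23,085.4270
  8    10,900.00     4,465.7260    35,725.8077     321,532.2695
  Σ                  7,565.5868    47,150.4364     387,947.7215
P = 7,565.5868.
Convexity = Σ t(t+1)·PV / [P·(1+y)²] = 387,947.7215 / (7,565.5868 × 1.249924) = 41.02485.

41.02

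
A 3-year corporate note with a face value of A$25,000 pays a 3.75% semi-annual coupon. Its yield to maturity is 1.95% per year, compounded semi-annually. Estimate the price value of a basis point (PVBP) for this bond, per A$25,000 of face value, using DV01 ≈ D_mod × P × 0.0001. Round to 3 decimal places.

Periodic yield y = 0.00975.
  t   CF        PV=CF/(1+0.00975)^t    t·PV
  1       468.75       464.2238       464.2238
  2       468.75       459.7413       919.4827
  3       468.75       455.3021     1,365.9064
  4       468.75       450.9058     1,803.6232
  5       468.75       446.5519     2,232.7597
  6    25,468.75    24,028.3782   144,170.2693
  Σ                 26,305.1033   150,956.2652
P = 26,305.1033; D_Mac = 5.73867 half-year periods = 2.86933 yrs; D_mod = 2.84163 yrs.
DV01 ≈ 2.84163 × 26,305.1033 × 0.0001 = 7.474933.

A$7.475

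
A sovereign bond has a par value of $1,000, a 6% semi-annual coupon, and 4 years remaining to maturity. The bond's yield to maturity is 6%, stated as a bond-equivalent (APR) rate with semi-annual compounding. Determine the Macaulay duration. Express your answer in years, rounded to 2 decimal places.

3.62 years

Periodic yield y = 0.03. Discount each cash flow and weight by its period:
  t   CF        PV=CF/(1+0.03)^t    t·PV
  1        30.00        29.1262        29.1262
  2        30.00        28.2779        56.5558
  3        30.00        27.4542        82.3627
  4        30.00        26.6546       106.6184
  5        30.00        25.8783       129.3913
  6        30.00        25.1245       150.7472
  7        30.00        24.3927       170.7492
  8     1,030.00       813.0915     6,504.7321
  Σ                  1,000.0000     7,230.2830
Price P = Σ PV = 1,000.0000.
Macaulay duration = Σ(t·PV) / P = 7,230.2830 / 1,000.0000 = 7.23028 half-year periods.
In years: 7.23028 / 2 = 3.61514 years.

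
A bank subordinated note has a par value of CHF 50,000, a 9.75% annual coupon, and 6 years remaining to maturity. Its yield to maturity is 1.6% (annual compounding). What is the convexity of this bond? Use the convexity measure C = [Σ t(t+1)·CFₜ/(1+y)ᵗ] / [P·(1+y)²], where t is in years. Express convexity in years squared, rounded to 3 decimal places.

31.997

With y = 0.016:
  t   CF        PV=CF/(1+0.016)^t    t·PV        t(t+1)·PV
  1     4,875.00     4,798.2283     4,798.2283       9,596.4567
  2     4,875.00     4,722.6657     9,445.3314      28,335.9942
  3     4,875.00     4,648.2930    13,944.8790      55,779.5161
  4     4,875.00     4,575.0915    18,300.3662      91,501.8309
  5     4,875.00     4,503.0429    22,515.2143     135,091.2857
  6    54,875.00    49,889.8600   299,339.1602   2,095,374.1216
  Σ                 73,137.1815   368,343.1794   2,415,679.2051
P = 73,137.1815.
Convexity = Σ t(t+1)·PV / [P·(1+y)²] = 2,415,679.2051 / (73,137.1815 × 1.032256) = 31.99732.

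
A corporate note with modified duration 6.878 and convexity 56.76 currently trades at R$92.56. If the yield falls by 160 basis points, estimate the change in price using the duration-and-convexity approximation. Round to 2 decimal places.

+R$10.86

Duration effect: -D_mod·Δy = -6.878 × (-0.016) = +0.110048
Convexity effect: ½·C·(Δy)² = 0.5 × 56.76 × (-0.016)² = +0.00726528
ΔP/P ≈ +0.110048 + 0.00726528 = +0.11731328
ΔP ≈ 92.56 × (+0.11731328) = +10.8585171968.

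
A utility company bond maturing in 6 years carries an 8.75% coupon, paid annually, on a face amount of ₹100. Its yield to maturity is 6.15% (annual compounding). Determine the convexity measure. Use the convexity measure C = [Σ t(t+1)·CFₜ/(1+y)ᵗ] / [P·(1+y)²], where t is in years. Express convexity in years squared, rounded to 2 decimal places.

28.94

With y = 0.0615:
  t   CF        PV=CF/(1+0.0615)^t    t·PV        t(t+1)·PV
  1         8.75         8.2431         8.2431          16.4861
  2         8.75         7.7655        15.5310          46.5929
  3         8.75         7.3156        21.9467          87.7868
  4         8.75         6.8917        27.5669         137.8345
  5         8.75         6.4924        32.4622         194.7733
  6       108.75        76.0167       456.1005       3,192.7033
  Σ                    112.7250       561.8503       3,676.1769
P = 112.7250.
Convexity = Σ t(t+1)·PV / [P·(1+y)²] = 3,676.1769 / (112.7250 × 1.126782) = 28.94251.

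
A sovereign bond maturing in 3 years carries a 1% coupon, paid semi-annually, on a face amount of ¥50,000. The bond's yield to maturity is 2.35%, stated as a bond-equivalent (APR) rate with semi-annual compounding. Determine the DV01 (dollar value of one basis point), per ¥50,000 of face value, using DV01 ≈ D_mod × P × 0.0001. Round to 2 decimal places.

Periodic yield y = 0.01175.
  t   CF        PV=CF/(1+0.01175)^t    t·PV
  1       250.00       247.0966       247.0966
  2       250.00       244.2269       488.4539
  3       250.00       241.3906       724.1718
  4       250.00       238.5872       954.3488
  5       250.00       235.8164     1,179.0818
  6    50,250.00    46,848.6184   281,091.7104
  Σ                 48,055.7361   284,684.8634
P = 48,055.7361; D_Mac = 5.92406 half-year periods = 2.96203 yrs; D_mod = 2.92763 yrs.
DV01 ≈ 2.92763 × 48,055.7361 × 0.0001 = 14.068933.

¥14.07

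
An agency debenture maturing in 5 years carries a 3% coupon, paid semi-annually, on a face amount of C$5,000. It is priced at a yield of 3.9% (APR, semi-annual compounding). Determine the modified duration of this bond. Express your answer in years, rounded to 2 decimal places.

4.58 years

Periodic yield y = 0.0195. First find Macaulay duration:
  t   CF        PV=CF/(1+0.0195)^t    t·PV
  1        75.00        73.5655        73.5655
  2        75.00        72.1584       144.3168
  3        75.00        70.7782       212.3346
  4        75.00        69.4244       277.6977
  5        75.00        68.0966       340.4828
  6        75.00        66.7941       400.7644
  7        75.00        65.5165       458.6155
  8        75.00        64.2634       514.1069
  9        75.00        63.0342       567.3077
  10    5,075.00     4,183.7309    41,837.3093
  Σ                  4,797.3621    44,826.5011
P = 4,797.3621; Macaulay duration = 44,826.5011 / 4,797.3621 = 9.34399 half-year periods = 4.67199 years.
Modified duration = D_Mac / (1 + y) = 4.67199 / 1.0195 = 4.58263 years.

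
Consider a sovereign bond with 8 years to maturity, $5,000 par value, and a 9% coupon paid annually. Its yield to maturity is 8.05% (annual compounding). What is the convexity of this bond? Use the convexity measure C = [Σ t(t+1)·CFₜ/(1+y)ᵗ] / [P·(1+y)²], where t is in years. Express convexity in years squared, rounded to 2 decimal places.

With y = 0.0805:
  t   CF        PV=CF/(1+0.0805)^t    t·PV        t(t+1)·PV
  1       450.00       416.4739       416.4739         832.9477
  2       450.00       385.4455       770.8910       2,312.6730
  3       450.00       356.7288     1,070.1865       4,280.7459
  4       450.00       330.1516     1,320.6065       6,603.0323
  5       450.00       305.5545     1,527.7724       9,166.6344
  6       450.00       282.7899     1,696.7394      11,877.1756
  7       450.00       261.7213     1,832.0493      14,656.3944
  8     5,450.00     2,933.5827    23,468.6614     211,217.9528
  Σ                  5,272.4482    32,103.3803     260,947.5561
P = 5,272.4482.
Convexity = Σ t(t+1)·PV / [P·(1+y)²] = 260,947.5561 / (5,272.4482 × 1.167480) = 42.39273.

42.39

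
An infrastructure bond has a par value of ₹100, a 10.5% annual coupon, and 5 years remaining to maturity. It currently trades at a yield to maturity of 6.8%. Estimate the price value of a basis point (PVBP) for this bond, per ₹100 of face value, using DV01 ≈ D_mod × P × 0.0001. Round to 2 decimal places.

Periodic yield y = 0.068.
  t   CF        PV=CF/(1+0.068)^t    t·PV
  1        10.50         9.8315         9.8315
  2        10.50         9.2055        18.4110
  3        10.50         8.6194        25.8581
  4        10.50         8.0706        32.2823
  5       110.50        79.5254       397.6271
  Σ                    115.2523       484.0100
P = 115.2523; D_Mac = 4.19957 yrs; D_mod = 3.93218 yrs.
DV01 ≈ 3.93218 × 115.2523 × 0.0001 = 0.045319.

₹0.05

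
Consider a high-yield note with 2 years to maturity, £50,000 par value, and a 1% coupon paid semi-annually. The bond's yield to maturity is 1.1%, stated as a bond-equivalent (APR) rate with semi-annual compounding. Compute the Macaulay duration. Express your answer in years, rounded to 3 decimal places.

Periodic yield y = 0.0055. Discount each cash flow and weight by its period:
  t   CF        PV=CF/(1+0.0055)^t    t·PV
  1       250.00       248.6325       248.6325
  2       250.00       247.2725       494.5450
  3       250.00       245.9200       737.7599
  4    50,250.00    49,159.5350   196,638.1401
  Σ                 49,901.3600   198,119.0775
Price P = Σ PV = 49,901.3600.
Macaulay duration = Σ(t·PV) / P = 198,119.0775 / 49,901.3600 = 3.97021 half-year periods.
In years: 3.97021 / 2 = 1.98511 years.

1.985 years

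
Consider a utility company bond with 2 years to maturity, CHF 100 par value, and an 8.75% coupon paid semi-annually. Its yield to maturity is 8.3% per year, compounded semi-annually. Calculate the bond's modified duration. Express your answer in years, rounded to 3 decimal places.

1.803 years

Periodic yield y = 0.0415. First find Macaulay duration:
  t   CF        PV=CF/(1+0.0415)^t    t·PV
  1        4.375         4.2007         4.2007
  2        4.375         4.0333         8.0666
  3        4.375         3.8726        11.6177
  4      104.375        88.7073       354.8292
  Σ                    100.8138       378.7142
P = 100.8138; Macaulay duration = 378.7142 / 100.8138 = 3.75657 half-year periods = 1.87828 years.
Modified duration = D_Mac / (1 + y) = 1.87828 / 1.0415 = 1.80344 years.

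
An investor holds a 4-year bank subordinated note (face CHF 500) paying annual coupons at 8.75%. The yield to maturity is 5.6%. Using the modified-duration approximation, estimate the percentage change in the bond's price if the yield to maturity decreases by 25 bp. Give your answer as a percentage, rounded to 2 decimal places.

+0.84%

Periodic yield y = 0.056. Modified duration first:
  t   CF        PV=CF/(1+0.056)^t    t·PV
  1        43.75        41.4299        41.4299
  2        43.75        39.2329        78.4658
  3        43.75        37.1524       111.4571
  4       543.75       437.2639     1,749.0555
  Σ                    555.0790     1,980.4082
P = 555.0790; D_Mac = 3.56780 yrs; D_mod = 3.56780/(1+0.056) = 3.37859 yrs.
ΔP/P ≈ -D_mod · Δy = -3.37859 × (-0.0025) = +0.008446 = +0.8446%.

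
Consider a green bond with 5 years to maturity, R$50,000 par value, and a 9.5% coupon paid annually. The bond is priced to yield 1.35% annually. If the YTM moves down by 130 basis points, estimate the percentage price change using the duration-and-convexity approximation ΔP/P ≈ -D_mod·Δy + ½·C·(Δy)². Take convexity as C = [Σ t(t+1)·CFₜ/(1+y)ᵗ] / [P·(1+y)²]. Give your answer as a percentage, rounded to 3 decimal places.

With y = 0.0135:
  t   CF        PV=CF/(1+0.0135)^t    t·PV        t(t+1)·PV
  1     4,750.00     4,686.7292     4,686.7292       9,373.4583
  2     4,750.00     4,624.3011     9,248.6022      27,745.8065
  3     4,750.00     4,562.7046    13,688.1137      54,752.4550
  4     4,750.00     4,501.9285    18,007.7142      90,038.5709
  5    54,750.00    51,199.4574   255,997.2870   1,535,983.7217
  Σ                 69,575.1208   301,628.4462   1,717,894.0124
P = 69,575.1208; D_Mac = 4.33529 yrs; D_mod = 4.27754 yrs; C = 24.03781.
Duration effect: -4.27754 × (-0.013) = +0.055608
Convexity effect: 0.5 × 24.03781 × (-0.013)² = +0.0020312
ΔP/P ≈ +0.055608 + 0.0020312 = +0.057639 = +5.7639%.

+5.764%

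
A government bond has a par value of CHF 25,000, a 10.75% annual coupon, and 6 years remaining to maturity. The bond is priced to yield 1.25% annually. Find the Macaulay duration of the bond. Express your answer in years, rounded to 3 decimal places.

Periodic yield y = 0.0125. Discount each cash flow and weight by its year:
  t   CF        PV=CF/(1+0.0125)^t    t·PV
  1     2,687.50     2,654.3210     2,654.3210
  2     2,687.50     2,621.5516     5,243.1032
  3     2,687.50     2,589.1868     7,767.5603
  4     2,687.50     2,557.2215    10,228.8860
  5     2,687.50     2,525.6509    12,628.2543
  6    27,687.50    25,698.8419   154,193.0513
  Σ                 38,646.7736   192,715.1760
Price P = Σ PV = 38,646.7736.
Macaulay duration = Σ(t·PV) / P = 192,715.1760 / 38,646.7736 = 4.98658 years.

4.987 years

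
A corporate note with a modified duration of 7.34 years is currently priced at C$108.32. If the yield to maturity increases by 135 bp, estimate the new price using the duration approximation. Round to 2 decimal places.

Duration approximation: ΔP/P ≈ -D_mod · Δy = -7.34 × (+0.0135) = -0.099090.
New price ≈ 108.32 × (1 - 0.099090) = 97.5865712.

C$97.59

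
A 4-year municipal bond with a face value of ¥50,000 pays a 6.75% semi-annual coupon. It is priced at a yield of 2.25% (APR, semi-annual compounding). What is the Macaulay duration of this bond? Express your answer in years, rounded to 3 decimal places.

3.610 years

Periodic yield y = 0.01125. Discount each cash flow and weight by its period:
  t   CF        PV=CF/(1+0.01125)^t    t·PV
  1     1,687.50     1,668.7268     1,668.7268
  2     1,687.50     1,650.1625     3,300.3250
  3     1,687.50     1,631.8047     4,895.4141
  4     1,687.50     1,613.6511     6,454.6045
  5     1,687.50     1,595.6995     7,978.4975
  6     1,687.50     1,577.9476     9,467.6855
  7     1,687.50     1,560.3932    10,922.7522
  8    51,687.50    47,262.5609   378,100.4872
  Σ                 58,560.9463   422,788.4927
Price P = Σ PV = 58,560.9463.
Macaulay duration = Σ(t·PV) / P = 422,788.4927 / 58,560.9463 = 7.21963 half-year periods.
In years: 7.21963 / 2 = 3.60982 years.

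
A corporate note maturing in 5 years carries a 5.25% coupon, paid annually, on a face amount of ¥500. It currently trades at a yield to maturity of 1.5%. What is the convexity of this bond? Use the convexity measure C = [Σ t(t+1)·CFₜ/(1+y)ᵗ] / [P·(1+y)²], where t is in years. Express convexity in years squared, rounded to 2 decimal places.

25.77

With y = 0.015:
  t   CF        PV=CF/(1+0.015)^t    t·PV        t(t+1)·PV
  1        26.25        25.8621        25.8621          51.7241
  2        26.25        25.4799        50.9597         152.8792
  3        26.25        25.1033        75.3100         301.2399
  4        26.25        24.7323        98.9293         494.6467
  5       526.25       488.4970     2,442.4850      14,654.9099
  Σ                    589.6746     2,693.5461      15,655.3998
P = 589.6746.
Convexity = Σ t(t+1)·PV / [P·(1+y)²] = 15,655.3998 / (589.6746 × 1.030225) = 25.77031.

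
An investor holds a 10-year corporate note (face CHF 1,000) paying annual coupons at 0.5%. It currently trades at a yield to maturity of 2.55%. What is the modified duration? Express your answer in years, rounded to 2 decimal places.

Periodic yield y = 0.0255. First find Macaulay duration:
  t   CF        PV=CF/(1+0.0255)^t    t·PV
  1         5.00         4.8757         4.8757
  2         5.00         4.7544         9.5089
  3         5.00         4.6362        13.9086
  4         5.00         4.5209        18.0837
  5         5.00         4.4085        22.0425
  6         5.00         4.2989        25.7933
  7         5.00         4.1920        29.3439
  8         5.00         4.0878        32.7020
  9         5.00         3.9861        35.8750
  10    1,005.00       781.2849     7,812.8487
  Σ                    821.0454     8,004.9824
P = 821.0454; Macaulay duration = 8,004.9824 / 821.0454 = 9.74974 years.
Modified duration = D_Mac / (1 + y) = 9.74974 / 1.0255 = 9.50731 years.

9.51 years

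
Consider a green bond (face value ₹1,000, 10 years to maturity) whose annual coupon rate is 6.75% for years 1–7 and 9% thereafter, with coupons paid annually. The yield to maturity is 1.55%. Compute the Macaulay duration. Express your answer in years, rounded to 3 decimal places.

8.092 years

Periodic yield y = 0.0155. Discount each cash flow and weight by its year:
  t   CF        PV=CF/(1+0.0155)^t    t·PV
  1        67.50        66.4697        66.4697
  2        67.50        65.4552       130.9103
  3        67.50        64.4561       193.3683
  4        67.50        63.4723       253.8891
  5        67.50        62.5035       312.5174
  6        67.50        61.5495       369.2967
  7        67.50        60.6100       424.2700
  8        90.00        79.5798       636.6388
  9        90.00        78.3652       705.2867
  10    1,090.00       934.6031     9,346.0311
  Σ                  1,537.0643    12,438.6780
Price P = Σ PV = 1,537.0643.
Macaulay duration = Σ(t·PV) / P = 12,438.6780 / 1,537.0643 = 8.09249 years.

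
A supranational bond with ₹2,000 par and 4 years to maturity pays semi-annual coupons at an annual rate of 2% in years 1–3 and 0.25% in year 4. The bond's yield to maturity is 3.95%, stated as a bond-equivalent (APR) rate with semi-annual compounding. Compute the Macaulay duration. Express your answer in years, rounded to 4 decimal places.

Periodic yield y = 0.01975. Discount each cash flow and weight by its period:
  t   CF        PV=CF/(1+0.01975)^t    t·PV
  1        20.00        19.6127        19.6127
  2        20.00        19.2328        38.4656
  3        20.00        18.8603        56.5809
  4        20.00        18.4950        73.9801
  5        20.00        18.1368        90.6842
  6        20.00        17.7856       106.7134
  7         2.50         2.1801        15.2610
  8     2,002.50     1,712.4694    13,699.7550
  Σ                  1,826.7727    14,101.0528
Price P = Σ PV = 1,826.7727.
Macaulay duration = Σ(t·PV) / P = 14,101.0528 / 1,826.7727 = 7.71911 half-year periods.
In years: 7.71911 / 2 = 3.85955 years.

3.8596 years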